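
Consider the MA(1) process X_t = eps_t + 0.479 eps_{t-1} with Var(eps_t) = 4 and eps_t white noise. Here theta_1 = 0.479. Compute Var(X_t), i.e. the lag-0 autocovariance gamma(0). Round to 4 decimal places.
\gamma(0) = 4.9178

For an MA(q) process X_t = eps_t + sum_i theta_i eps_{t-i} with
Var(eps_t) = sigma^2, the variance is
  gamma(0) = sigma^2 * (1 + sum_i theta_i^2).
  sum_i theta_i^2 = (0.479)^2 = 0.229441.
  gamma(0) = 4 * (1 + 0.229441) = 4 * 1.229441 = 4.917764, which rounds to 4.9178.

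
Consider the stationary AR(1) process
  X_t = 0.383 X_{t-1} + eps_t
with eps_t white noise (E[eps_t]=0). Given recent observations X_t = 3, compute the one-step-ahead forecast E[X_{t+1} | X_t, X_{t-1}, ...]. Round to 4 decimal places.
E[X_{t+1} \mid \mathcal F_t] = 1.1490

For an AR(p) model X_t = c + sum_i phi_i X_{t-i} + eps_t, the
one-step-ahead conditional mean is
  E[X_{t+1} | X_t, ...] = c + sum_i phi_i X_{t+1-i}.
Substitute known values:
  E[X_{t+1} | ...] = (0.383) * (3)
                   = 1.1490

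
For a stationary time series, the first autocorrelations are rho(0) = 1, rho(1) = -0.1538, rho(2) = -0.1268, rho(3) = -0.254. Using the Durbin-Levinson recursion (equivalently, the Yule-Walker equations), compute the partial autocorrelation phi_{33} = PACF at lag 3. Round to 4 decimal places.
\phi_{33} = -0.3150

The PACF at lag k is phi_{kk}, the last component of the solution
to the Yule-Walker system G_k phi = r_k where
  (G_k)_{ij} = rho(|i - j|), (r_k)_i = rho(i), i,j = 1..k.
Equivalently, Durbin-Levinson gives phi_{kk} iteratively:
  phi_{11} = rho(1)
  phi_{kk} = [rho(k) - sum_{j=1..k-1} phi_{k-1,j} rho(k-j)]
            / [1 - sum_{j=1..k-1} phi_{k-1,j} rho(j)],
  phi_{k,j} = phi_{k-1,j} - phi_{kk} phi_{k-1,k-j},  j = 1..k-1.
Step k = 1:
  phi_11 = rho(1) = -0.1538.
Step k = 2:
  phi_22 = [rho(2) - phi_11 rho(1)] / [1 - phi_11 rho(1)] = [-0.1268 - (-0.1538)(-0.1538)] / [1 - (-0.1538)(-0.1538)]
         = -0.15045444 / 0.97634556 = -0.1541.
  Update: phi_21 = phi_11 - phi_22 phi_11 = -0.1538 - (-0.1541)(-0.1538) = -0.177501.
Step k = 3:
  phi_33 = [rho(3) - phi_21 rho(2) - phi_22 rho(1)] / [1 - phi_21 rho(1) - phi_22 rho(2)]
    numerator   = -0.254 - (-0.177501)(-0.1268) - (-0.1541)(-0.1538) = -0.30020758
    denominator = 1 - (-0.177501)(-0.1538) - (-0.1541)(-0.1268) = 0.95316059
  phi_33 = -0.30020758 / 0.95316059 = -0.315.
Therefore phi_{33} = -0.3150.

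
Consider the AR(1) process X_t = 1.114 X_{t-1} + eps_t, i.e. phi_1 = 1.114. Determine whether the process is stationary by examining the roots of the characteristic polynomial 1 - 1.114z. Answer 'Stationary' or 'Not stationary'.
\text{Not stationary}

The AR(p) characteristic polynomial is P(z) = 1 - 1.114z.
Stationarity requires all roots to lie outside the unit circle, i.e. |z| > 1 for every root.
This is linear in z: 1 + (-1.114) z = 0  =>  z = -1/(-1.114) = 0.897666,  |z| = 0.897666.
Moduli of all roots: 0.8977.
All moduli strictly greater than 1? No.
Verdict: Not stationary.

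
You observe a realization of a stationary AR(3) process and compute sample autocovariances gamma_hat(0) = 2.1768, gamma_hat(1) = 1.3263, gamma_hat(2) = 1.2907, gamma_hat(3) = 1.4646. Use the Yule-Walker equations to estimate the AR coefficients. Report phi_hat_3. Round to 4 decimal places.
\hat\phi_{3} = 0.4070

The Yule-Walker equations for an AR(p) process read, in matrix form,
  Gamma_p phi = r_p,   with   (Gamma_p)_{ij} = gamma(|i - j|),
                       (r_p)_i = gamma(i),   i,j = 1..p.
Substitute the sample gammas (Toeplitz matrix and right-hand side of size 3):
  Gamma_p = [[2.1768, 1.3263, 1.2907], [1.3263, 2.1768, 1.3263], [1.2907, 1.3263, 2.1768]]
  r_p     = [1.3263, 1.2907, 1.4646]
Written out (R1..R3):
  (R1) 2.1768 phi_1 + 1.3263 phi_2 + 1.2907 phi_3 = 1.3263
  (R2) 1.3263 phi_1 + 2.1768 phi_2 + 1.3263 phi_3 = 1.2907
  (R3) 1.2907 phi_1 + 1.3263 phi_2 + 2.1768 phi_3 = 1.4646
Gaussian elimination:
  R2 <- R2 - (1.3263/2.1768) R1 = R2 - (0.609289) R1:  1.3687 phi_2 + 0.539891 phi_3 = 0.4826
  R3 <- R3 - (1.2907/2.1768) R1 = R3 - (0.592935) R1:  0.539891 phi_2 + 1.411499 phi_3 = 0.678191
  R3 <- R3 - (0.539891/1.3687) R2 = R3 - (0.394455) R2:  1.198537 phi_3 = 0.487827
Back-substitution:
  phi_hat_3 = 0.487827 / 1.198537 = 0.407019
  phi_hat_2 = (0.4826 - (0.539891)(0.407019)) / 1.3687 = 0.192047
  phi_hat_1 = (1.3263 - (1.3263)(0.192047) - (1.2907)(0.407019)) / 2.1768 = 0.250941
So phi_hat = [0.2509, 0.1920, 0.4070].
Therefore phi_hat_3 = 0.4070.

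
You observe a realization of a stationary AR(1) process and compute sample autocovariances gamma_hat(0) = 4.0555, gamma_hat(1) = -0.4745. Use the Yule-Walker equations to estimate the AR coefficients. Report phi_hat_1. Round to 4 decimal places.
\hat\phi_{1} = -0.1170

The Yule-Walker equations for an AR(p) process read, in matrix form,
  Gamma_p phi = r_p,   with   (Gamma_p)_{ij} = gamma(|i - j|),
                       (r_p)_i = gamma(i),   i,j = 1..p.
Substitute the sample gammas (Toeplitz matrix and right-hand side of size 1):
  Gamma_p = [[4.0555]]
  r_p     = [-0.4745]
With p = 1 this is the single equation gamma(0) phi_1 = gamma(1):
  phi_hat_1 = gamma(1) / gamma(0) = -0.4745 / 4.0555 = -0.1170.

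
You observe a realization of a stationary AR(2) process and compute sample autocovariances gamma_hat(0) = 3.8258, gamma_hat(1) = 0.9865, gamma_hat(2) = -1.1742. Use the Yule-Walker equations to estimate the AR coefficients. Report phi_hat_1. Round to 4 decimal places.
\hat\phi_{1} = 0.3610

The Yule-Walker equations for an AR(p) process read, in matrix form,
  Gamma_p phi = r_p,   with   (Gamma_p)_{ij} = gamma(|i - j|),
                       (r_p)_i = gamma(i),   i,j = 1..p.
Substitute the sample gammas (Toeplitz matrix and right-hand side of size 2):
  Gamma_p = [[3.8258, 0.9865], [0.9865, 3.8258]]
  r_p     = [0.9865, -1.1742]
Written out:
  3.8258 phi_1 + 0.9865 phi_2 = 0.9865
  0.9865 phi_1 + 3.8258 phi_2 = -1.1742
Solve by Cramer's rule:
  det = gamma(0)^2 - gamma(1)^2 = (3.8258)^2 - (0.9865)^2 = 14.63674564 - 0.97318225 = 13.66356339
  phi_hat_1 = [gamma(1) gamma(0) - gamma(1) gamma(2)] / det = [(0.9865)(3.8258) - (0.9865)(-1.1742)] / 13.66356339 = 4.9325 / 13.66356339 = 0.361
  phi_hat_2 = [gamma(0) gamma(2) - gamma(1)^2] / det = [(3.8258)(-1.1742) - (0.9865)^2] / 13.66356339 = -5.46543661 / 13.66356339 = -0.4
So phi_hat = [0.3610, -0.4000].
Therefore phi_hat_1 = 0.3610.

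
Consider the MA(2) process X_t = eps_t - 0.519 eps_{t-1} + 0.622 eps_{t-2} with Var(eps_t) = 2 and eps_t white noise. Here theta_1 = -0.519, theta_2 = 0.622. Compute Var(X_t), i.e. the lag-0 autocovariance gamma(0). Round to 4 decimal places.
\gamma(0) = 3.3125

For an MA(q) process X_t = eps_t + sum_i theta_i eps_{t-i} with
Var(eps_t) = sigma^2, the variance is
  gamma(0) = sigma^2 * (1 + sum_i theta_i^2).
  sum_i theta_i^2 = (-0.519)^2 + (0.622)^2 = 0.269361 + 0.386884 = 0.656245.
  gamma(0) = 2 * (1 + 0.656245) = 2 * 1.656245 = 3.31249, which rounds to 3.3125.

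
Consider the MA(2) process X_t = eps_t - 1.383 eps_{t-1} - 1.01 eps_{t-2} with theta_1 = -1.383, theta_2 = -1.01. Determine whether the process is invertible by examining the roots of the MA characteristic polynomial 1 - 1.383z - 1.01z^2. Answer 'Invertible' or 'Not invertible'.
\text{Not invertible}

The MA(q) characteristic polynomial is P(z) = 1 - 1.383z - 1.01z^2.
Invertibility requires all roots to lie outside the unit circle, i.e. |z| > 1 for every root.
Set 1 + (-1.383) z + (-1.01) z^2 = 0, i.e. a z^2 + b z + c = 0 with a = -1.01, b = -1.383, c = 1.
Discriminant D = b^2 - 4ac = (-1.383)^2 - 4*(-1.01)*1 = 1.912689 - (-4.04) = 5.952689.
D >= 0, so the roots are real: z = (-b +/- sqrt(D)) / (2a) = (1.383 +/- 2.439813) / (-2.02).
  z_1 = (1.383 + 2.439813) / (-2.02) = -1.8925,   |z_1| = 1.8925.
  z_2 = (1.383 - 2.439813) / (-2.02) = 0.5232,   |z_2| = 0.5232.
Moduli of all roots: 1.8925, 0.5232.
All moduli strictly greater than 1? No.
Verdict: Not invertible.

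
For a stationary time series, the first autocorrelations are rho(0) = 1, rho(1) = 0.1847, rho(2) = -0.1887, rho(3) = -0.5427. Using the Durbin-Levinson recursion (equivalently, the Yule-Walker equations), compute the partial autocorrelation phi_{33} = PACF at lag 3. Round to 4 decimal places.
\phi_{33} = -0.5000

The PACF at lag k is phi_{kk}, the last component of the solution
to the Yule-Walker system G_k phi = r_k where
  (G_k)_{ij} = rho(|i - j|), (r_k)_i = rho(i), i,j = 1..k.
Equivalently, Durbin-Levinson gives phi_{kk} iteratively:
  phi_{11} = rho(1)
  phi_{kk} = [rho(k) - sum_{j=1..k-1} phi_{k-1,j} rho(k-j)]
            / [1 - sum_{j=1..k-1} phi_{k-1,j} rho(j)],
  phi_{k,j} = phi_{k-1,j} - phi_{kk} phi_{k-1,k-j},  j = 1..k-1.
Step k = 1:
  phi_11 = rho(1) = 0.1847.
Step k = 2:
  phi_22 = [rho(2) - phi_11 rho(1)] / [1 - phi_11 rho(1)] = [-0.1887 - (0.1847)(0.1847)] / [1 - (0.1847)(0.1847)]
         = -0.22281409 / 0.96588591 = -0.230684.
  Update: phi_21 = phi_11 - phi_22 phi_11 = 0.1847 - (-0.230684)(0.1847) = 0.227307.
Step k = 3:
  phi_33 = [rho(3) - phi_21 rho(2) - phi_22 rho(1)] / [1 - phi_21 rho(1) - phi_22 rho(2)]
    numerator   = -0.5427 - (0.227307)(-0.1887) - (-0.230684)(0.1847) = -0.45719985
    denominator = 1 - (0.227307)(0.1847) - (-0.230684)(-0.1887) = 0.91448634
  phi_33 = -0.45719985 / 0.91448634 = -0.5.
Therefore phi_{33} = -0.5000.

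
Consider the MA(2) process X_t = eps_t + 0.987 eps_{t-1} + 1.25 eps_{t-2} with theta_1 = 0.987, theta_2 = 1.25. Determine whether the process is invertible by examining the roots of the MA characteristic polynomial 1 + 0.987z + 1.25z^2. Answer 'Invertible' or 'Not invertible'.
\text{Not invertible}

The MA(q) characteristic polynomial is P(z) = 1 + 0.987z + 1.25z^2.
Invertibility requires all roots to lie outside the unit circle, i.e. |z| > 1 for every root.
Set 1 + (0.987) z + (1.25) z^2 = 0, i.e. a z^2 + b z + c = 0 with a = 1.25, b = 0.987, c = 1.
Discriminant D = b^2 - 4ac = (0.987)^2 - 4*(1.25)*1 = 0.974169 - (5) = -4.025831.
D < 0, so the roots are the complex-conjugate pair z = (-b +/- i sqrt(-D)) / (2a) = -0.3948 +/- 0.8026i.
For a conjugate pair |z|^2 = z * conj(z) = (product of roots) = c/a = 1/(1.25) = 0.8, so |z| = sqrt(0.8) = 0.8944 for both roots.
Moduli of all roots: 0.8944, 0.8944.
All moduli strictly greater than 1? No.
Verdict: Not invertible.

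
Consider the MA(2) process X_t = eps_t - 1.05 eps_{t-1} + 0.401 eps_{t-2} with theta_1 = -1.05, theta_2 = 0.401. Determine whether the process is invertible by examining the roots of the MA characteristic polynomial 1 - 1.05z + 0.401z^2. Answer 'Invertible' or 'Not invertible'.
\text{Invertible}

The MA(q) characteristic polynomial is P(z) = 1 - 1.05z + 0.401z^2.
Invertibility requires all roots to lie outside the unit circle, i.e. |z| > 1 for every root.
Set 1 + (-1.05) z + (0.401) z^2 = 0, i.e. a z^2 + b z + c = 0 with a = 0.401, b = -1.05, c = 1.
Discriminant D = b^2 - 4ac = (-1.05)^2 - 4*(0.401)*1 = 1.1025 - (1.604) = -0.5015.
D < 0, so the roots are the complex-conjugate pair z = (-b +/- i sqrt(-D)) / (2a) = 1.3092 +/- 0.883i.
For a conjugate pair |z|^2 = z * conj(z) = (product of roots) = c/a = 1/(0.401) = 2.493766, so |z| = sqrt(2.493766) = 1.5792 for both roots.
Moduli of all roots: 1.5792, 1.5792.
All moduli strictly greater than 1? Yes.
Verdict: Invertible.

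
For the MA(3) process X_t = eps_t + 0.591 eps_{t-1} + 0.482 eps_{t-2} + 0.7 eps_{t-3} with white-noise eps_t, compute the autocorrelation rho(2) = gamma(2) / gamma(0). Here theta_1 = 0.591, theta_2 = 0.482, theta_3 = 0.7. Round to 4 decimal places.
\rho(2) = 0.4324

For an MA(q) process with theta_0 = 1, the autocovariance is
  gamma(k) = sigma^2 * sum_{i=0..q-k} theta_i * theta_{i+k},
and rho(k) = gamma(k) / gamma(0). Sigma^2 cancels.
  numerator   = (1)*(0.482) + (0.591)*(0.7) = 0.8957.
  denominator = (1)^2 + (0.591)^2 + (0.482)^2 + (0.7)^2 = 2.071605.
  rho(2) = 0.8957 / 2.071605 = 0.4324.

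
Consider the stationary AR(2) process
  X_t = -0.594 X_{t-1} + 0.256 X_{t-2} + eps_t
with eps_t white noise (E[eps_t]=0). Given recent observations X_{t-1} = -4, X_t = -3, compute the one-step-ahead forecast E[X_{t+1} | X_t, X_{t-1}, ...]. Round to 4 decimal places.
E[X_{t+1} \mid \mathcal F_t] = 0.7580

For an AR(p) model X_t = c + sum_i phi_i X_{t-i} + eps_t, the
one-step-ahead conditional mean is
  E[X_{t+1} | X_t, ...] = c + sum_i phi_i X_{t+1-i}.
Substitute known values:
  E[X_{t+1} | ...] = (-0.594) * (-3) + (0.256) * (-4)
                   = 0.7580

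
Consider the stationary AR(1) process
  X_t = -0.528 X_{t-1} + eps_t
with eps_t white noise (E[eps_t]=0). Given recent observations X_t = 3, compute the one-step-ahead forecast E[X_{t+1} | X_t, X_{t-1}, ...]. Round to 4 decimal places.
E[X_{t+1} \mid \mathcal F_t] = -1.5840

For an AR(p) model X_t = c + sum_i phi_i X_{t-i} + eps_t, the
one-step-ahead conditional mean is
  E[X_{t+1} | X_t, ...] = c + sum_i phi_i X_{t+1-i}.
Substitute known values:
  E[X_{t+1} | ...] = (-0.528) * (3)
                   = -1.5840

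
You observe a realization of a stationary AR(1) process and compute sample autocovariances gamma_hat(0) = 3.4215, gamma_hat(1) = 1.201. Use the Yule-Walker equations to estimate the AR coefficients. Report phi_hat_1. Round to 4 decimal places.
\hat\phi_{1} = 0.3510

The Yule-Walker equations for an AR(p) process read, in matrix form,
  Gamma_p phi = r_p,   with   (Gamma_p)_{ij} = gamma(|i - j|),
                       (r_p)_i = gamma(i),   i,j = 1..p.
Substitute the sample gammas (Toeplitz matrix and right-hand side of size 1):
  Gamma_p = [[3.4215]]
  r_p     = [1.201]
With p = 1 this is the single equation gamma(0) phi_1 = gamma(1):
  phi_hat_1 = gamma(1) / gamma(0) = 1.201 / 3.4215 = 0.3510.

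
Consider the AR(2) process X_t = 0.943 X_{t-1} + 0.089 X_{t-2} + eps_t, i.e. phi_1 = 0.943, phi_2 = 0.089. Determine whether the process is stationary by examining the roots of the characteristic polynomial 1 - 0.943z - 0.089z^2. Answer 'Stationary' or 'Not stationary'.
\text{Not stationary}

The AR(p) characteristic polynomial is P(z) = 1 - 0.943z - 0.089z^2.
Stationarity requires all roots to lie outside the unit circle, i.e. |z| > 1 for every root.
Set 1 + (-0.943) z + (-0.089) z^2 = 0, i.e. a z^2 + b z + c = 0 with a = -0.089, b = -0.943, c = 1.
Discriminant D = b^2 - 4ac = (-0.943)^2 - 4*(-0.089)*1 = 0.889249 - (-0.356) = 1.245249.
D >= 0, so the roots are real: z = (-b +/- sqrt(D)) / (2a) = (0.943 +/- 1.115907) / (-0.178).
  z_1 = (0.943 + 1.115907) / (-0.178) = -11.5669,   |z_1| = 11.5669.
  z_2 = (0.943 - 1.115907) / (-0.178) = 0.9714,   |z_2| = 0.9714.
Moduli of all roots: 11.5669, 0.9714.
All moduli strictly greater than 1? No.
Verdict: Not stationary.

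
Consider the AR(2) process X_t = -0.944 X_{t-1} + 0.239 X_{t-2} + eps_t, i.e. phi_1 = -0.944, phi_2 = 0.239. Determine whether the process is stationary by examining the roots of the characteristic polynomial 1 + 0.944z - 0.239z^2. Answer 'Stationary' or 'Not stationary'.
\text{Not stationary}

The AR(p) characteristic polynomial is P(z) = 1 + 0.944z - 0.239z^2.
Stationarity requires all roots to lie outside the unit circle, i.e. |z| > 1 for every root.
Set 1 + (0.944) z + (-0.239) z^2 = 0, i.e. a z^2 + b z + c = 0 with a = -0.239, b = 0.944, c = 1.
Discriminant D = b^2 - 4ac = (0.944)^2 - 4*(-0.239)*1 = 0.891136 - (-0.956) = 1.847136.
D >= 0, so the roots are real: z = (-b +/- sqrt(D)) / (2a) = (-0.944 +/- 1.359094) / (-0.478).
  z_1 = (-0.944 + 1.359094) / (-0.478) = -0.8684,   |z_1| = 0.8684.
  z_2 = (-0.944 - 1.359094) / (-0.478) = 4.8182,   |z_2| = 4.8182.
Moduli of all roots: 0.8684, 4.8182.
All moduli strictly greater than 1? No.
Verdict: Not stationary.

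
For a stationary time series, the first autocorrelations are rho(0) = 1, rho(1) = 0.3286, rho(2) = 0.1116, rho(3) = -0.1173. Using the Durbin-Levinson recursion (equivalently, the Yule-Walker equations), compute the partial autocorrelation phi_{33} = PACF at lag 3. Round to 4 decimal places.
\phi_{33} = -0.1739

The PACF at lag k is phi_{kk}, the last component of the solution
to the Yule-Walker system G_k phi = r_k where
  (G_k)_{ij} = rho(|i - j|), (r_k)_i = rho(i), i,j = 1..k.
Equivalently, Durbin-Levinson gives phi_{kk} iteratively:
  phi_{11} = rho(1)
  phi_{kk} = [rho(k) - sum_{j=1..k-1} phi_{k-1,j} rho(k-j)]
            / [1 - sum_{j=1..k-1} phi_{k-1,j} rho(j)],
  phi_{k,j} = phi_{k-1,j} - phi_{kk} phi_{k-1,k-j},  j = 1..k-1.
Step k = 1:
  phi_11 = rho(1) = 0.3286.
Step k = 2:
  phi_22 = [rho(2) - phi_11 rho(1)] / [1 - phi_11 rho(1)] = [0.1116 - (0.3286)(0.3286)] / [1 - (0.3286)(0.3286)]
         = 0.00362204 / 0.89202204 = 0.00406.
  Update: phi_21 = phi_11 - phi_22 phi_11 = 0.3286 - (0.00406)(0.3286) = 0.327266.
Step k = 3:
  phi_33 = [rho(3) - phi_21 rho(2) - phi_22 rho(1)] / [1 - phi_21 rho(1) - phi_22 rho(2)]
    numerator   = -0.1173 - (0.327266)(0.1116) - (0.00406)(0.3286) = -0.15515713
    denominator = 1 - (0.327266)(0.3286) - (0.00406)(0.1116) = 0.89200733
  phi_33 = -0.15515713 / 0.89200733 = -0.1739.
Therefore phi_{33} = -0.1739.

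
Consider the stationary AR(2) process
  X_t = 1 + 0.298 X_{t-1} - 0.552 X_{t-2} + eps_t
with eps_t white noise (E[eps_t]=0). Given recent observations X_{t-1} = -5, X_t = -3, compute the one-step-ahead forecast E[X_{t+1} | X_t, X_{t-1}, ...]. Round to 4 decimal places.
E[X_{t+1} \mid \mathcal F_t] = 2.8660

For an AR(p) model X_t = c + sum_i phi_i X_{t-i} + eps_t, the
one-step-ahead conditional mean is
  E[X_{t+1} | X_t, ...] = c + sum_i phi_i X_{t+1-i}.
Substitute known values:
  E[X_{t+1} | ...] = 1 + (0.298) * (-3) + (-0.552) * (-5)
                   = 2.8660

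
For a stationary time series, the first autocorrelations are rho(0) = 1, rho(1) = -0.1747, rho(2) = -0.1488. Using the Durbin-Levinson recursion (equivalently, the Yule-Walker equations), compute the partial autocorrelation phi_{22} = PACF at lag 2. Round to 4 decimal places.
\phi_{22} = -0.1850

The PACF at lag k is phi_{kk}, the last component of the solution
to the Yule-Walker system G_k phi = r_k where
  (G_k)_{ij} = rho(|i - j|), (r_k)_i = rho(i), i,j = 1..k.
Equivalently, Durbin-Levinson gives phi_{kk} iteratively:
  phi_{11} = rho(1)
  phi_{kk} = [rho(k) - sum_{j=1..k-1} phi_{k-1,j} rho(k-j)]
            / [1 - sum_{j=1..k-1} phi_{k-1,j} rho(j)],
  phi_{k,j} = phi_{k-1,j} - phi_{kk} phi_{k-1,k-j},  j = 1..k-1.
Step k = 1:
  phi_11 = rho(1) = -0.1747.
Step k = 2:
  phi_22 = [rho(2) - phi_11 rho(1)] / [1 - phi_11 rho(1)] = [-0.1488 - (-0.1747)(-0.1747)] / [1 - (-0.1747)(-0.1747)]
         = -0.17932009 / 0.96947991 = -0.185.
Therefore phi_{22} = -0.1850.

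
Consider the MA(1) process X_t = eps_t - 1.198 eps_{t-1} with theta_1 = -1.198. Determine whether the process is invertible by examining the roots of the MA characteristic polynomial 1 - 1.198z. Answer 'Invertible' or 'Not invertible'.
\text{Not invertible}

The MA(q) characteristic polynomial is P(z) = 1 - 1.198z.
Invertibility requires all roots to lie outside the unit circle, i.e. |z| > 1 for every root.
This is linear in z: 1 + (-1.198) z = 0  =>  z = -1/(-1.198) = 0.834725,  |z| = 0.834725.
Moduli of all roots: 0.8347.
All moduli strictly greater than 1? No.
Verdict: Not invertible.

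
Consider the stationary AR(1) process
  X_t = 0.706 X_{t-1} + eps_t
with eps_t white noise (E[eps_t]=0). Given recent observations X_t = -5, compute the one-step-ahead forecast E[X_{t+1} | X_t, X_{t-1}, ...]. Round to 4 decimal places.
E[X_{t+1} \mid \mathcal F_t] = -3.5300

For an AR(p) model X_t = c + sum_i phi_i X_{t-i} + eps_t, the
one-step-ahead conditional mean is
  E[X_{t+1} | X_t, ...] = c + sum_i phi_i X_{t+1-i}.
Substitute known values:
  E[X_{t+1} | ...] = (0.706) * (-5)
                   = -3.5300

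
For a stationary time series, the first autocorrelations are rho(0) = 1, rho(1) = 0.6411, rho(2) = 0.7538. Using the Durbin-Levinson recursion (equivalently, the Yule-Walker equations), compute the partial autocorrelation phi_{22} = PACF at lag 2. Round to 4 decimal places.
\phi_{22} = 0.5820

The PACF at lag k is phi_{kk}, the last component of the solution
to the Yule-Walker system G_k phi = r_k where
  (G_k)_{ij} = rho(|i - j|), (r_k)_i = rho(i), i,j = 1..k.
Equivalently, Durbin-Levinson gives phi_{kk} iteratively:
  phi_{11} = rho(1)
  phi_{kk} = [rho(k) - sum_{j=1..k-1} phi_{k-1,j} rho(k-j)]
            / [1 - sum_{j=1..k-1} phi_{k-1,j} rho(j)],
  phi_{k,j} = phi_{k-1,j} - phi_{kk} phi_{k-1,k-j},  j = 1..k-1.
Step k = 1:
  phi_11 = rho(1) = 0.6411.
Step k = 2:
  phi_22 = [rho(2) - phi_11 rho(1)] / [1 - phi_11 rho(1)] = [0.7538 - (0.6411)(0.6411)] / [1 - (0.6411)(0.6411)]
         = 0.34279079 / 0.58899079 = 0.582.
Therefore phi_{22} = 0.5820.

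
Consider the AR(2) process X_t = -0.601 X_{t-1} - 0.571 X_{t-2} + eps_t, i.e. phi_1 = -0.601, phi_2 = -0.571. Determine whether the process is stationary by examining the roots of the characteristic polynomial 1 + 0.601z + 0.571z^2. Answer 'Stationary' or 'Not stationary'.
\text{Stationary}

The AR(p) characteristic polynomial is P(z) = 1 + 0.601z + 0.571z^2.
Stationarity requires all roots to lie outside the unit circle, i.e. |z| > 1 for every root.
Set 1 + (0.601) z + (0.571) z^2 = 0, i.e. a z^2 + b z + c = 0 with a = 0.571, b = 0.601, c = 1.
Discriminant D = b^2 - 4ac = (0.601)^2 - 4*(0.571)*1 = 0.361201 - (2.284) = -1.922799.
D < 0, so the roots are the complex-conjugate pair z = (-b +/- i sqrt(-D)) / (2a) = -0.5263 +/- 1.2142i.
For a conjugate pair |z|^2 = z * conj(z) = (product of roots) = c/a = 1/(0.571) = 1.751313, so |z| = sqrt(1.751313) = 1.3234 for both roots.
Moduli of all roots: 1.3234, 1.3234.
All moduli strictly greater than 1? Yes.
Verdict: Stationary.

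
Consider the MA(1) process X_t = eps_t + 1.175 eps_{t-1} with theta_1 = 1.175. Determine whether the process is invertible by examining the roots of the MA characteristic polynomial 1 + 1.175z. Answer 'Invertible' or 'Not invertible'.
\text{Not invertible}

The MA(q) characteristic polynomial is P(z) = 1 + 1.175z.
Invertibility requires all roots to lie outside the unit circle, i.e. |z| > 1 for every root.
This is linear in z: 1 + (1.175) z = 0  =>  z = -1/(1.175) = -0.851064,  |z| = 0.851064.
Moduli of all roots: 0.8511.
All moduli strictly greater than 1? No.
Verdict: Not invertible.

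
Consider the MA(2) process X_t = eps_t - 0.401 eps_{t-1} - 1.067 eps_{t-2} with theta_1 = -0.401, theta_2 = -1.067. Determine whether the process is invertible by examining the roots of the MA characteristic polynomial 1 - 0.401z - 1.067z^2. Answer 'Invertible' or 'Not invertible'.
\text{Not invertible}

The MA(q) characteristic polynomial is P(z) = 1 - 0.401z - 1.067z^2.
Invertibility requires all roots to lie outside the unit circle, i.e. |z| > 1 for every root.
Set 1 + (-0.401) z + (-1.067) z^2 = 0, i.e. a z^2 + b z + c = 0 with a = -1.067, b = -0.401, c = 1.
Discriminant D = b^2 - 4ac = (-0.401)^2 - 4*(-1.067)*1 = 0.160801 - (-4.268) = 4.428801.
D >= 0, so the roots are real: z = (-b +/- sqrt(D)) / (2a) = (0.401 +/- 2.104472) / (-2.134).
  z_1 = (0.401 + 2.104472) / (-2.134) = -1.1741,   |z_1| = 1.1741.
  z_2 = (0.401 - 2.104472) / (-2.134) = 0.7983,   |z_2| = 0.7983.
Moduli of all roots: 1.1741, 0.7983.
All moduli strictly greater than 1? No.
Verdict: Not invertible.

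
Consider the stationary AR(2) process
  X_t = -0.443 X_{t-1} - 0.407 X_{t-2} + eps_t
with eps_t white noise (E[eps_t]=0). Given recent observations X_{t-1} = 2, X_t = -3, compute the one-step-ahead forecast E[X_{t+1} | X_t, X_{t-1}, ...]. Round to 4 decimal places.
E[X_{t+1} \mid \mathcal F_t] = 0.5150

For an AR(p) model X_t = c + sum_i phi_i X_{t-i} + eps_t, the
one-step-ahead conditional mean is
  E[X_{t+1} | X_t, ...] = c + sum_i phi_i X_{t+1-i}.
Substitute known values:
  E[X_{t+1} | ...] = (-0.443) * (-3) + (-0.407) * (2)
                   = 0.5150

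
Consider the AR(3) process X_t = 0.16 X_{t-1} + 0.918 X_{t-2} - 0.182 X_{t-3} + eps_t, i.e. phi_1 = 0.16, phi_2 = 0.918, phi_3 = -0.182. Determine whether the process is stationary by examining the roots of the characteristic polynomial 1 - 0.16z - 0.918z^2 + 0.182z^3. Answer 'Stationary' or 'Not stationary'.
\text{Stationary}

The AR(p) characteristic polynomial is P(z) = 1 - 0.16z - 0.918z^2 + 0.182z^3.
Stationarity requires all roots to lie outside the unit circle, i.e. |z| > 1 for every root.
Degree 3: look for a simple real root z0 first, then factor out (1 - z/z0) and solve the remaining quadratic.
Testing z0 = 5: P(5) = 1 + (-0.16)(5) + (-0.918)(5)^2 + (0.182)(5)^3
  = 1 + (-0.8) + (-22.95) + (22.75) = 0.  So z_0 = 5 is a root, |z_0| = 5.
Divide out the factor (1 - 0.2 z) = (1 - z/z0) (since 1/z0 = 0.2):
  P(z) = (1 - 0.2 z)(1 + (0.04) z + (-0.91) z^2)
  [check: z-coef 0.04 - (0.2) = -0.16; z^2-coef -0.91 - (0.2)(0.04) = -0.918; z^3-coef -(0.2)(-0.91) = 0.182.]
Remaining roots from the quadratic factor 1 + (0.04) z + (-0.91) z^2:
  Set 1 + (0.04) z + (-0.91) z^2 = 0, i.e. a z^2 + b z + c = 0 with a = -0.91, b = 0.04, c = 1.
  Discriminant D = b^2 - 4ac = (0.04)^2 - 4*(-0.91)*1 = 0.0016 - (-3.64) = 3.6416.
  D >= 0, so the roots are real: z = (-b +/- sqrt(D)) / (2a) = (-0.04 +/- 1.908298) / (-1.82).
    z_1 = (-0.04 + 1.908298) / (-1.82) = -1.0265,   |z_1| = 1.0265.
    z_2 = (-0.04 - 1.908298) / (-1.82) = 1.0705,   |z_2| = 1.0705.
Moduli of all roots: 5.0000, 1.0265, 1.0705.
All moduli strictly greater than 1? Yes.
Verdict: Stationary.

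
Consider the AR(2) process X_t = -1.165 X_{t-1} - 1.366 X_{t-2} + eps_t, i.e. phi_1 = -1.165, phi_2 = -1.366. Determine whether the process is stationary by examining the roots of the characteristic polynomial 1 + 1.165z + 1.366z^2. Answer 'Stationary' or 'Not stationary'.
\text{Not stationary}

The AR(p) characteristic polynomial is P(z) = 1 + 1.165z + 1.366z^2.
Stationarity requires all roots to lie outside the unit circle, i.e. |z| > 1 for every root.
Set 1 + (1.165) z + (1.366) z^2 = 0, i.e. a z^2 + b z + c = 0 with a = 1.366, b = 1.165, c = 1.
Discriminant D = b^2 - 4ac = (1.165)^2 - 4*(1.366)*1 = 1.357225 - (5.464) = -4.106775.
D < 0, so the roots are the complex-conjugate pair z = (-b +/- i sqrt(-D)) / (2a) = -0.4264 +/- 0.7418i.
For a conjugate pair |z|^2 = z * conj(z) = (product of roots) = c/a = 1/(1.366) = 0.732064, so |z| = sqrt(0.732064) = 0.8556 for both roots.
Moduli of all roots: 0.8556, 0.8556.
All moduli strictly greater than 1? No.
Verdict: Not stationary.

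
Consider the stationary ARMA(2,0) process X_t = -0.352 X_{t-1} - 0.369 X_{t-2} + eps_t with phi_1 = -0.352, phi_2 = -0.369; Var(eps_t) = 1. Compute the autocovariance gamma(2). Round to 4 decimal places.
\gamma(2) = -0.3452

Multiply the model equation by X_{t-k} and take expectations. With theta_0 = psi_0 = 1 and psi_j the MA(infinity) weights, this gives
  gamma(k) - sum_i phi_i gamma(k-i) = c_k,
  c_k = sigma^2 * sum_{j=k..q} theta_j psi_{j-k}   (c_k = 0 for k > q),
using gamma(-m) = gamma(m).
Pure AR (q = 0): c_0 = sigma^2 = 1, c_k = 0 for k >= 1.
Equations for k = 0, 1, 2 (AR order 2, c_2 = 0):
  (E0) gamma(0) = phi_1 gamma(1) + phi_2 gamma(2) + c_0
  (E1) gamma(1) = phi_1 gamma(0) + phi_2 gamma(1) + c_1
  (E2) gamma(2) = phi_1 gamma(1) + phi_2 gamma(0)
From (E1): gamma(1) = A gamma(0) + B with
  A = phi_1 / (1 - phi_2) = -0.352 / 1.369 = -0.257122,   B = c_1 / (1 - phi_2) = 0 / 1.369 = 0.
Insert (E2) into (E0): gamma(0) (1 - phi_2^2) = phi_1 (1 + phi_2) gamma(1) + c_0.
  phi_1 (1 + phi_2) = (-0.352)(0.631) = -0.222112,   1 - phi_2^2 = 0.863839.
Replace gamma(1) by A gamma(0) + B and collect gamma(0):
  gamma(0) [0.863839 - (-0.222112)(-0.257122)] = c_0 = 1
  gamma(0) * 0.806729 = 1
  gamma(0) = 1 / 0.806729 = 1.239573.
  gamma(1) = A gamma(0) = (-0.257122)(1.239573) = -0.318722.
  gamma(2) = phi_1 gamma(1) + phi_2 gamma(0) = (-0.352)(-0.318722) + (-0.369)(1.239573) = -0.345213.
Therefore gamma(2) = -0.3452 (to 4 decimal places).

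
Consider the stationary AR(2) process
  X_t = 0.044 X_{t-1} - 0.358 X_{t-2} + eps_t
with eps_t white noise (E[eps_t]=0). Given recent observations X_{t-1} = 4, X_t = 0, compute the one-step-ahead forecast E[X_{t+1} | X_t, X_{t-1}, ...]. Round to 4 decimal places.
E[X_{t+1} \mid \mathcal F_t] = -1.4320

For an AR(p) model X_t = c + sum_i phi_i X_{t-i} + eps_t, the
one-step-ahead conditional mean is
  E[X_{t+1} | X_t, ...] = c + sum_i phi_i X_{t+1-i}.
Substitute known values:
  E[X_{t+1} | ...] = (0.044) * (0) + (-0.358) * (4)
                   = -1.4320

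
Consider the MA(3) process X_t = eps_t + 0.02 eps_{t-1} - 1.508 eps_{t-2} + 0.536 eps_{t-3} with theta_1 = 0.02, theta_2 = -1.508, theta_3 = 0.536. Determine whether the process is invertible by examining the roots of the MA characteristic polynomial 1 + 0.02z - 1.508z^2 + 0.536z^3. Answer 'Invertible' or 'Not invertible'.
\text{Not invertible}

The MA(q) characteristic polynomial is P(z) = 1 + 0.02z - 1.508z^2 + 0.536z^3.
Invertibility requires all roots to lie outside the unit circle, i.e. |z| > 1 for every root.
Degree 3: look for a simple real root z0 first, then factor out (1 - z/z0) and solve the remaining quadratic.
Testing z0 = 2.5: P(2.5) = 1 + (0.02)(2.5) + (-1.508)(2.5)^2 + (0.536)(2.5)^3
  = 1 + (0.05) + (-9.425) + (8.375) = 0.  So z_0 = 2.5 is a root, |z_0| = 2.5.
Divide out the factor (1 - 0.4 z) = (1 - z/z0) (since 1/z0 = 0.4):
  P(z) = (1 - 0.4 z)(1 + (0.42) z + (-1.34) z^2)
  [check: z-coef 0.42 - (0.4) = 0.02; z^2-coef -1.34 - (0.4)(0.42) = -1.508; z^3-coef -(0.4)(-1.34) = 0.536.]
Remaining roots from the quadratic factor 1 + (0.42) z + (-1.34) z^2:
  Set 1 + (0.42) z + (-1.34) z^2 = 0, i.e. a z^2 + b z + c = 0 with a = -1.34, b = 0.42, c = 1.
  Discriminant D = b^2 - 4ac = (0.42)^2 - 4*(-1.34)*1 = 0.1764 - (-5.36) = 5.5364.
  D >= 0, so the roots are real: z = (-b +/- sqrt(D)) / (2a) = (-0.42 +/- 2.352956) / (-2.68).
    z_1 = (-0.42 + 2.352956) / (-2.68) = -0.7213,   |z_1| = 0.7213.
    z_2 = (-0.42 - 2.352956) / (-2.68) = 1.0347,   |z_2| = 1.0347.
Moduli of all roots: 2.5000, 0.7213, 1.0347.
All moduli strictly greater than 1? No.
Verdict: Not invertible.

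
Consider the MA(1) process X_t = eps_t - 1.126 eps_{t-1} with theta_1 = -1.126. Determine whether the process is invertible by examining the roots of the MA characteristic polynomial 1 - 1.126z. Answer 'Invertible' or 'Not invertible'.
\text{Not invertible}

The MA(q) characteristic polynomial is P(z) = 1 - 1.126z.
Invertibility requires all roots to lie outside the unit circle, i.e. |z| > 1 for every root.
This is linear in z: 1 + (-1.126) z = 0  =>  z = -1/(-1.126) = 0.888099,  |z| = 0.888099.
Moduli of all roots: 0.8881.
All moduli strictly greater than 1? No.
Verdict: Not invertible.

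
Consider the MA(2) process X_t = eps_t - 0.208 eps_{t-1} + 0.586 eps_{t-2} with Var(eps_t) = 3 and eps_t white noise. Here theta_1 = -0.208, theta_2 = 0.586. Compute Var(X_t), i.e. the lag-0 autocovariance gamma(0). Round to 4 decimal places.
\gamma(0) = 4.1600

For an MA(q) process X_t = eps_t + sum_i theta_i eps_{t-i} with
Var(eps_t) = sigma^2, the variance is
  gamma(0) = sigma^2 * (1 + sum_i theta_i^2).
  sum_i theta_i^2 = (-0.208)^2 + (0.586)^2 = 0.043264 + 0.343396 = 0.38666.
  gamma(0) = 3 * (1 + 0.38666) = 3 * 1.38666 = 4.15998, which rounds to 4.1600.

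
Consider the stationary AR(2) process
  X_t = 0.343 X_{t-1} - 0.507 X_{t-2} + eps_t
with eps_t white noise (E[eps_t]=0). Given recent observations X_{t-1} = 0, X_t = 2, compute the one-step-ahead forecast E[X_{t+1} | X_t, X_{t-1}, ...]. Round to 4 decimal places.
E[X_{t+1} \mid \mathcal F_t] = 0.6860

For an AR(p) model X_t = c + sum_i phi_i X_{t-i} + eps_t, the
one-step-ahead conditional mean is
  E[X_{t+1} | X_t, ...] = c + sum_i phi_i X_{t+1-i}.
Substitute known values:
  E[X_{t+1} | ...] = (0.343) * (2) + (-0.507) * (0)
                   = 0.6860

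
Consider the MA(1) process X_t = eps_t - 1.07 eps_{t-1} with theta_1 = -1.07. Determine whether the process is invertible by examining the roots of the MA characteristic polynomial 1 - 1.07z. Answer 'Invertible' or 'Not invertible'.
\text{Not invertible}

The MA(q) characteristic polynomial is P(z) = 1 - 1.07z.
Invertibility requires all roots to lie outside the unit circle, i.e. |z| > 1 for every root.
This is linear in z: 1 + (-1.07) z = 0  =>  z = -1/(-1.07) = 0.934579,  |z| = 0.934579.
Moduli of all roots: 0.9346.
All moduli strictly greater than 1? No.
Verdict: Not invertible.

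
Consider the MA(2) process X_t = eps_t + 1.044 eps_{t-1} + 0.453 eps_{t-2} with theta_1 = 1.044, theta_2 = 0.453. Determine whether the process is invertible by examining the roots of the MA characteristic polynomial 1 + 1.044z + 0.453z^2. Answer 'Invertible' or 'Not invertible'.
\text{Invertible}

The MA(q) characteristic polynomial is P(z) = 1 + 1.044z + 0.453z^2.
Invertibility requires all roots to lie outside the unit circle, i.e. |z| > 1 for every root.
Set 1 + (1.044) z + (0.453) z^2 = 0, i.e. a z^2 + b z + c = 0 with a = 0.453, b = 1.044, c = 1.
Discriminant D = b^2 - 4ac = (1.044)^2 - 4*(0.453)*1 = 1.089936 - (1.812) = -0.722064.
D < 0, so the roots are the complex-conjugate pair z = (-b +/- i sqrt(-D)) / (2a) = -1.1523 +/- 0.9379i.
For a conjugate pair |z|^2 = z * conj(z) = (product of roots) = c/a = 1/(0.453) = 2.207506, so |z| = sqrt(2.207506) = 1.4858 for both roots.
Moduli of all roots: 1.4858, 1.4858.
All moduli strictly greater than 1? Yes.
Verdict: Invertible.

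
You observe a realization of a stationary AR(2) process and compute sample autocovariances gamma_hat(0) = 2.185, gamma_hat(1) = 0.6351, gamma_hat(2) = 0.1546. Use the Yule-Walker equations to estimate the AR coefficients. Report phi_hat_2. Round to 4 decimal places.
\hat\phi_{2} = -0.0150

The Yule-Walker equations for an AR(p) process read, in matrix form,
  Gamma_p phi = r_p,   with   (Gamma_p)_{ij} = gamma(|i - j|),
                       (r_p)_i = gamma(i),   i,j = 1..p.
Substitute the sample gammas (Toeplitz matrix and right-hand side of size 2):
  Gamma_p = [[2.185, 0.6351], [0.6351, 2.185]]
  r_p     = [0.6351, 0.1546]
Written out:
  2.185 phi_1 + 0.6351 phi_2 = 0.6351
  0.6351 phi_1 + 2.185 phi_2 = 0.1546
Solve by Cramer's rule:
  det = gamma(0)^2 - gamma(1)^2 = (2.185)^2 - (0.6351)^2 = 4.774225 - 0.40335201 = 4.37087299
  phi_hat_1 = [gamma(1) gamma(0) - gamma(1) gamma(2)] / det = [(0.6351)(2.185) - (0.6351)(0.1546)] / 4.37087299 = 1.28950704 / 4.37087299 = 0.295
  phi_hat_2 = [gamma(0) gamma(2) - gamma(1)^2] / det = [(2.185)(0.1546) - (0.6351)^2] / 4.37087299 = -0.06555101 / 4.37087299 = -0.015
So phi_hat = [0.2950, -0.0150].
Therefore phi_hat_2 = -0.0150.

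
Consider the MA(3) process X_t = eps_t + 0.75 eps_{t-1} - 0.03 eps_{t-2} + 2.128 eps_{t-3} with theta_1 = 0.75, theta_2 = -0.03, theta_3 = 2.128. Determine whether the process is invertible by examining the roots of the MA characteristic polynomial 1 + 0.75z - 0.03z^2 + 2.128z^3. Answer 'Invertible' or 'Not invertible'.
\text{Not invertible}

The MA(q) characteristic polynomial is P(z) = 1 + 0.75z - 0.03z^2 + 2.128z^3.
Invertibility requires all roots to lie outside the unit circle, i.e. |z| > 1 for every root.
Degree 3: look for a simple real root z0 first, then factor out (1 - z/z0) and solve the remaining quadratic.
Testing z0 = -0.625: P(-0.625) = 1 + (0.75)(-0.625) + (-0.03)(-0.625)^2 + (2.128)(-0.625)^3
  = 1 + (-0.46875) + (-0.011719) + (-0.519531) = 0.  So z_0 = -0.625 is a root, |z_0| = 0.625.
Divide out the factor (1 + 1.6 z) = (1 - z/z0) (since 1/z0 = -1.6):
  P(z) = (1 + 1.6 z)(1 + (-0.85) z + (1.33) z^2)
  [check: z-coef -0.85 - (-1.6) = 0.75; z^2-coef 1.33 - (-1.6)(-0.85) = -0.03; z^3-coef -(-1.6)(1.33) = 2.128.]
Remaining roots from the quadratic factor 1 + (-0.85) z + (1.33) z^2:
  Set 1 + (-0.85) z + (1.33) z^2 = 0, i.e. a z^2 + b z + c = 0 with a = 1.33, b = -0.85, c = 1.
  Discriminant D = b^2 - 4ac = (-0.85)^2 - 4*(1.33)*1 = 0.7225 - (5.32) = -4.5975.
  D < 0, so the roots are the complex-conjugate pair z = (-b +/- i sqrt(-D)) / (2a) = 0.3195 +/- 0.8061i.
  For a conjugate pair |z|^2 = z * conj(z) = (product of roots) = c/a = 1/(1.33) = 0.75188, so |z| = sqrt(0.75188) = 0.8671 for both roots.
Moduli of all roots: 0.6250, 0.8671, 0.8671.
All moduli strictly greater than 1? No.
Verdict: Not invertible.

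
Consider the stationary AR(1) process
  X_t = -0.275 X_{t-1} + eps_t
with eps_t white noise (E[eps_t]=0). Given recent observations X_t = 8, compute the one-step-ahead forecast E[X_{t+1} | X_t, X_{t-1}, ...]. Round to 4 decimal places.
E[X_{t+1} \mid \mathcal F_t] = -2.2000

For an AR(p) model X_t = c + sum_i phi_i X_{t-i} + eps_t, the
one-step-ahead conditional mean is
  E[X_{t+1} | X_t, ...] = c + sum_i phi_i X_{t+1-i}.
Substitute known values:
  E[X_{t+1} | ...] = (-0.275) * (8)
                   = -2.2000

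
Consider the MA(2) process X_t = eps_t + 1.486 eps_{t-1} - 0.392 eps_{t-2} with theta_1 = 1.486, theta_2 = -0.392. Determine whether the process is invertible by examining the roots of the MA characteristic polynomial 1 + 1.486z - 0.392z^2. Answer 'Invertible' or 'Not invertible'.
\text{Not invertible}

The MA(q) characteristic polynomial is P(z) = 1 + 1.486z - 0.392z^2.
Invertibility requires all roots to lie outside the unit circle, i.e. |z| > 1 for every root.
Set 1 + (1.486) z + (-0.392) z^2 = 0, i.e. a z^2 + b z + c = 0 with a = -0.392, b = 1.486, c = 1.
Discriminant D = b^2 - 4ac = (1.486)^2 - 4*(-0.392)*1 = 2.208196 - (-1.568) = 3.776196.
D >= 0, so the roots are real: z = (-b +/- sqrt(D)) / (2a) = (-1.486 +/- 1.943244) / (-0.784).
  z_1 = (-1.486 + 1.943244) / (-0.784) = -0.5832,   |z_1| = 0.5832.
  z_2 = (-1.486 - 1.943244) / (-0.784) = 4.374,   |z_2| = 4.374.
Moduli of all roots: 0.5832, 4.3740.
All moduli strictly greater than 1? No.
Verdict: Not invertible.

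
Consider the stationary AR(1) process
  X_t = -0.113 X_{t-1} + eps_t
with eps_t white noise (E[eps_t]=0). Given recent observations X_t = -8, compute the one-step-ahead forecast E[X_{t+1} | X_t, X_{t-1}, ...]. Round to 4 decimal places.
E[X_{t+1} \mid \mathcal F_t] = 0.9040

For an AR(p) model X_t = c + sum_i phi_i X_{t-i} + eps_t, the
one-step-ahead conditional mean is
  E[X_{t+1} | X_t, ...] = c + sum_i phi_i X_{t+1-i}.
Substitute known values:
  E[X_{t+1} | ...] = (-0.113) * (-8)
                   = 0.9040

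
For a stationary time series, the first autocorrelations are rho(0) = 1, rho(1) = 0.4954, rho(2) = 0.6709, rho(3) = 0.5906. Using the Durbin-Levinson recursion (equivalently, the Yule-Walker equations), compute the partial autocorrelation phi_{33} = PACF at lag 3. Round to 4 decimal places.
\phi_{33} = 0.3231

The PACF at lag k is phi_{kk}, the last component of the solution
to the Yule-Walker system G_k phi = r_k where
  (G_k)_{ij} = rho(|i - j|), (r_k)_i = rho(i), i,j = 1..k.
Equivalently, Durbin-Levinson gives phi_{kk} iteratively:
  phi_{11} = rho(1)
  phi_{kk} = [rho(k) - sum_{j=1..k-1} phi_{k-1,j} rho(k-j)]
            / [1 - sum_{j=1..k-1} phi_{k-1,j} rho(j)],
  phi_{k,j} = phi_{k-1,j} - phi_{kk} phi_{k-1,k-j},  j = 1..k-1.
Step k = 1:
  phi_11 = rho(1) = 0.4954.
Step k = 2:
  phi_22 = [rho(2) - phi_11 rho(1)] / [1 - phi_11 rho(1)] = [0.6709 - (0.4954)(0.4954)] / [1 - (0.4954)(0.4954)]
         = 0.42547884 / 0.75457884 = 0.563863.
  Update: phi_21 = phi_11 - phi_22 phi_11 = 0.4954 - (0.563863)(0.4954) = 0.216062.
Step k = 3:
  phi_33 = [rho(3) - phi_21 rho(2) - phi_22 rho(1)] / [1 - phi_21 rho(1) - phi_22 rho(2)]
    numerator   = 0.5906 - (0.216062)(0.6709) - (0.563863)(0.4954) = 0.16630615
    denominator = 1 - (0.216062)(0.4954) - (0.563863)(0.6709) = 0.5146672
  phi_33 = 0.16630615 / 0.5146672 = 0.3231.
Therefore phi_{33} = 0.3231.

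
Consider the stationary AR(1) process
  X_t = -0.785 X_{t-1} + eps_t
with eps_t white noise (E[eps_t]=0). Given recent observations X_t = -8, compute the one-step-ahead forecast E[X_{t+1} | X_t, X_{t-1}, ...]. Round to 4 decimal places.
E[X_{t+1} \mid \mathcal F_t] = 6.2800

For an AR(p) model X_t = c + sum_i phi_i X_{t-i} + eps_t, the
one-step-ahead conditional mean is
  E[X_{t+1} | X_t, ...] = c + sum_i phi_i X_{t+1-i}.
Substitute known values:
  E[X_{t+1} | ...] = (-0.785) * (-8)
                   = 6.2800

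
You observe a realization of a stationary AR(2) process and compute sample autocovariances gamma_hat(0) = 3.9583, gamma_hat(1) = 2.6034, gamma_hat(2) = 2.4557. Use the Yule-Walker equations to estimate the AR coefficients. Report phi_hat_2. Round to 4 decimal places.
\hat\phi_{2} = 0.3310

The Yule-Walker equations for an AR(p) process read, in matrix form,
  Gamma_p phi = r_p,   with   (Gamma_p)_{ij} = gamma(|i - j|),
                       (r_p)_i = gamma(i),   i,j = 1..p.
Substitute the sample gammas (Toeplitz matrix and right-hand side of size 2):
  Gamma_p = [[3.9583, 2.6034], [2.6034, 3.9583]]
  r_p     = [2.6034, 2.4557]
Written out:
  3.9583 phi_1 + 2.6034 phi_2 = 2.6034
  2.6034 phi_1 + 3.9583 phi_2 = 2.4557
Solve by Cramer's rule:
  det = gamma(0)^2 - gamma(1)^2 = (3.9583)^2 - (2.6034)^2 = 15.66813889 - 6.77769156 = 8.89044733
  phi_hat_1 = [gamma(1) gamma(0) - gamma(1) gamma(2)] / det = [(2.6034)(3.9583) - (2.6034)(2.4557)] / 8.89044733 = 3.91186884 / 8.89044733 = 0.44
  phi_hat_2 = [gamma(0) gamma(2) - gamma(1)^2] / det = [(3.9583)(2.4557) - (2.6034)^2] / 8.89044733 = 2.94270575 / 8.89044733 = 0.331
So phi_hat = [0.4400, 0.3310].
Therefore phi_hat_2 = 0.3310.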